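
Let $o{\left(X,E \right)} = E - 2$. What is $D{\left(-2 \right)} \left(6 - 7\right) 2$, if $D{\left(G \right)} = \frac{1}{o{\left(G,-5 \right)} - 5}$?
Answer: $\frac{1}{6} \approx 0.16667$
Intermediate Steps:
$o{\left(X,E \right)} = -2 + E$
$D{\left(G \right)} = - \frac{1}{12}$ ($D{\left(G \right)} = \frac{1}{\left(-2 - 5\right) - 5} = \frac{1}{-7 - 5} = \frac{1}{-12} = - \frac{1}{12}$)
$D{\left(-2 \right)} \left(6 - 7\right) 2 = - \frac{\left(6 - 7\right) 2}{12} = - \frac{\left(-1\right) 2}{12} = \left(- \frac{1}{12}\right) \left(-2\right) = \frac{1}{6}$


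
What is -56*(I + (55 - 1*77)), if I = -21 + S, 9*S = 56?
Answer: 18536/9 ≈ 2059.6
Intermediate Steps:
S = 56/9 (S = (⅑)*56 = 56/9 ≈ 6.2222)
I = -133/9 (I = -21 + 56/9 = -133/9 ≈ -14.778)
-56*(I + (55 - 1*77)) = -56*(-133/9 + (55 - 1*77)) = -56*(-133/9 + (55 - 77)) = -56*(-133/9 - 22) = -56*(-331/9) = 18536/9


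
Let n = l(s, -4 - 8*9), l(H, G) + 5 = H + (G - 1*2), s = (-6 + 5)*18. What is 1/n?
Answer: -1/101 ≈ -0.0099010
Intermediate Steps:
s = -18 (s = -1*18 = -18)
l(H, G) = -7 + G + H (l(H, G) = -5 + (H + (G - 1*2)) = -5 + (H + (G - 2)) = -5 + (H + (-2 + G)) = -5 + (-2 + G + H) = -7 + G + H)
n = -101 (n = -7 + (-4 - 8*9) - 18 = -7 + (-4 - 72) - 18 = -7 - 76 - 18 = -101)
1/n = 1/(-101) = -1/101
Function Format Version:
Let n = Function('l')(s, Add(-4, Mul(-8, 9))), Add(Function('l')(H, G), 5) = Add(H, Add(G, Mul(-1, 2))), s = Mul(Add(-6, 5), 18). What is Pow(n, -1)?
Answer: Rational(-1, 101) ≈ -0.0099010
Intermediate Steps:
s = -18 (s = Mul(-1, 18) = -18)
Function('l')(H, G) = Add(-7, G, H) (Function('l')(H, G) = Add(-5, Add(H, Add(G, Mul(-1, 2)))) = Add(-5, Add(H, Add(G, -2))) = Add(-5, Add(H, Add(-2, G))) = Add(-5, Add(-2, G, H)) = Add(-7, G, H))
n = -101 (n = Add(-7, Add(-4, Mul(-8, 9)), -18) = Add(-7, Add(-4, -72), -18) = Add(-7, -76, -18) = -101)
Pow(n, -1) = Pow(-101, -1) = Rational(-1, 101)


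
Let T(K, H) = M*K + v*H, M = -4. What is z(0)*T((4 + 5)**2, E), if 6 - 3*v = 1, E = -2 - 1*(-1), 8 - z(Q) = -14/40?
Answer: -163159/60 ≈ -2719.3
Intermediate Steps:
z(Q) = 167/20 (z(Q) = 8 - (-14)/40 = 8 - 1*(-7/20) = 8 + 7/20 = 167/20)
E = -1 (E = -2 + 1 = -1)
v = 5/3 (v = 2 - 1/3*1 = 2 - 1/3 = 5/3 ≈ 1.6667)
T(K, H) = -4*K + 5*H/3
z(0)*T((4 + 5)**2, E) = 167*(-4*(4 + 5)**2 + (5/3)*(-1))/20 = 167*(-4*9**2 - 5/3)/20 = 167*(-4*81 - 5/3)/20 = 167*(-324 - 5/3)/20 = (167/20)*(-977/3) = -163159/60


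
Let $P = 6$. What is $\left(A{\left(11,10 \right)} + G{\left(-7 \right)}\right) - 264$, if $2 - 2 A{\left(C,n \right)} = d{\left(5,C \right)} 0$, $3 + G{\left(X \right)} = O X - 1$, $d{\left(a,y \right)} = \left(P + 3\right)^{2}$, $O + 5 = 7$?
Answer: $-281$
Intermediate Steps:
$O = 2$ ($O = -5 + 7 = 2$)
$d{\left(a,y \right)} = 81$ ($d{\left(a,y \right)} = \left(6 + 3\right)^{2} = 9^{2} = 81$)
$G{\left(X \right)} = -4 + 2 X$ ($G{\left(X \right)} = -3 + \left(2 X - 1\right) = -3 + \left(-1 + 2 X\right) = -4 + 2 X$)
$A{\left(C,n \right)} = 1$ ($A{\left(C,n \right)} = 1 - \frac{81 \cdot 0}{2} = 1 - 0 = 1 + 0 = 1$)
$\left(A{\left(11,10 \right)} + G{\left(-7 \right)}\right) - 264 = \left(1 + \left(-4 + 2 \left(-7\right)\right)\right) - 264 = \left(1 - 18\right) - 264 = -17 - 264 = -281$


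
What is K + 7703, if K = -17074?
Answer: -9371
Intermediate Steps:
K + 7703 = -17074 + 7703 = -9371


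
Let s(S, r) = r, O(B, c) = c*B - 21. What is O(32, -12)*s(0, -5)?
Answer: 2025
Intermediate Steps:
O(B, c) = -21 + B*c (O(B, c) = B*c - 21 = -21 + B*c)
O(32, -12)*s(0, -5) = (-21 + 32*(-12))*(-5) = (-21 - 384)*(-5) = -405*(-5) = 2025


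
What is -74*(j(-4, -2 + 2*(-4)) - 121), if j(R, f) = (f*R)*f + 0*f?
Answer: 38554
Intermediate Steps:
j(R, f) = R*f**2 (j(R, f) = (R*f)*f + 0 = R*f**2 + 0 = R*f**2)
-74*(j(-4, -2 + 2*(-4)) - 121) = -74*(-4*(-2 + 2*(-4))**2 - 121) = -74*(-4*(-2 - 8)**2 - 121) = -74*(-4*(-10)**2 - 121) = -74*(-4*100 - 121) = -74*(-400 - 121) = -74*(-521) = 38554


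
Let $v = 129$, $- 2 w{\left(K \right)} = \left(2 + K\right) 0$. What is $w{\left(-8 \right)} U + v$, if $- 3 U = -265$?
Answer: $129$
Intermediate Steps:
$U = \frac{265}{3}$ ($U = \left(- \frac{1}{3}\right) \left(-265\right) = \frac{265}{3} \approx 88.333$)
$w{\left(K \right)} = 0$ ($w{\left(K \right)} = - \frac{\left(2 + K\right) 0}{2} = \left(- \frac{1}{2}\right) 0 = 0$)
$w{\left(-8 \right)} U + v = 0 \cdot \frac{265}{3} + 129 = 0 + 129 = 129$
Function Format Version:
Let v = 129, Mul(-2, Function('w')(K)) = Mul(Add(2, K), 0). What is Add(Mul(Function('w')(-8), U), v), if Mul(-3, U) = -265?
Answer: 129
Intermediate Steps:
U = Rational(265, 3) (U = Mul(Rational(-1, 3), -265) = Rational(265, 3) ≈ 88.333)
Function('w')(K) = 0 (Function('w')(K) = Mul(Rational(-1, 2), Mul(Add(2, K), 0)) = Mul(Rational(-1, 2), 0) = 0)
Add(Mul(Function('w')(-8), U), v) = Add(Mul(0, Rational(265, 3)), 129) = Add(0, 129) = 129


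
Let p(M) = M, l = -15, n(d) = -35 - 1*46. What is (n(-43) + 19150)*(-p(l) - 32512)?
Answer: -619685293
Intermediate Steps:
n(d) = -81 (n(d) = -35 - 46 = -81)
(n(-43) + 19150)*(-p(l) - 32512) = (-81 + 19150)*(-1*(-15) - 32512) = 19069*(15 - 32512) = 19069*(-32497) = -619685293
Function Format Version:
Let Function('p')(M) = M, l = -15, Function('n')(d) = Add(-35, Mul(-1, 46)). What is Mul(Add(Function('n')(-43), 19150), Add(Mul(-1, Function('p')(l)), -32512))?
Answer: -619685293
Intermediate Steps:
Function('n')(d) = -81 (Function('n')(d) = Add(-35, -46) = -81)
Mul(Add(Function('n')(-43), 19150), Add(Mul(-1, Function('p')(l)), -32512)) = Mul(Add(-81, 19150), Add(Mul(-1, -15), -32512)) = Mul(19069, Add(15, -32512)) = Mul(19069, -32497) = -619685293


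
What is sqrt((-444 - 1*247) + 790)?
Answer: 3*sqrt(11) ≈ 9.9499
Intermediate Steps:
sqrt((-444 - 1*247) + 790) = sqrt((-444 - 247) + 790) = sqrt(-691 + 790) = sqrt(99) = 3*sqrt(11)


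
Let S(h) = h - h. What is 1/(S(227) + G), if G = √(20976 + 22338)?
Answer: √43314/43314 ≈ 0.0048049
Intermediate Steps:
G = √43314 ≈ 208.12
S(h) = 0
1/(S(227) + G) = 1/(0 + √43314) = 1/(√43314) = √43314/43314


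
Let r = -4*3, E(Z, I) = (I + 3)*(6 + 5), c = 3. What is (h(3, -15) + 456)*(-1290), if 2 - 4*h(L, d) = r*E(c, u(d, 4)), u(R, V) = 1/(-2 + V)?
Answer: -737880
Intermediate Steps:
E(Z, I) = 33 + 11*I (E(Z, I) = (3 + I)*11 = 33 + 11*I)
r = -12
h(L, d) = 116 (h(L, d) = ½ - (-3)*(33 + 11/(-2 + 4)) = ½ - (-3)*(33 + 11/2) = ½ - (-3)*77/2 = ½ - ¼*(-462) = ½ + 231/2 = 116)
(h(3, -15) + 456)*(-1290) = (116 + 456)*(-1290) = 572*(-1290) = -737880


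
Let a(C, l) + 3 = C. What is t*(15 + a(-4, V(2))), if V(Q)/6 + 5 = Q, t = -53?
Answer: -424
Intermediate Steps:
V(Q) = -30 + 6*Q
a(C, l) = -3 + C
t*(15 + a(-4, V(2))) = -53*(15 + (-3 - 4)) = -53*(15 - 7) = -53*8 = -424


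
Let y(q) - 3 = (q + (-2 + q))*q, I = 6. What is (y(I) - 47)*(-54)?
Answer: -864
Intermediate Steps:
y(q) = 3 + q*(-2 + 2*q) (y(q) = 3 + (q + (-2 + q))*q = 3 + (-2 + 2*q)*q = 3 + q*(-2 + 2*q))
(y(I) - 47)*(-54) = ((3 - 2*6 + 2*6**2) - 47)*(-54) = ((3 - 12 + 2*36) - 47)*(-54) = ((3 - 12 + 72) - 47)*(-54) = (63 - 47)*(-54) = 16*(-54) = -864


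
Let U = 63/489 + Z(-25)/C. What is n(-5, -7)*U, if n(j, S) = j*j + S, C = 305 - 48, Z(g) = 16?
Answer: 144090/41891 ≈ 3.4396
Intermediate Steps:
C = 257
n(j, S) = S + j**2 (n(j, S) = j**2 + S = S + j**2)
U = 8005/41891 (U = 63/489 + 16/257 = 63*(1/489) + 16*(1/257) = 21/163 + 16/257 = 8005/41891 ≈ 0.19109)
n(-5, -7)*U = (-7 + (-5)**2)*(8005/41891) = (-7 + 25)*(8005/41891) = 18*(8005/41891) = 144090/41891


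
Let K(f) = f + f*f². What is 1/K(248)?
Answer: 1/15253240 ≈ 6.5560e-8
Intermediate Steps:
K(f) = f + f³
1/K(248) = 1/(248 + 248³) = 1/(248 + 15252992) = 1/15253240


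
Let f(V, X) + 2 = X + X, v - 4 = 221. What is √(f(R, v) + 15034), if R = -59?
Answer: √15482 ≈ 124.43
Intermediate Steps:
v = 225 (v = 4 + 221 = 225)
f(V, X) = -2 + 2*X (f(V, X) = -2 + (X + X) = -2 + 2*X)
√(f(R, v) + 15034) = √((-2 + 2*225) + 15034) = √((-2 + 450) + 15034) = √(448 + 15034) = √15482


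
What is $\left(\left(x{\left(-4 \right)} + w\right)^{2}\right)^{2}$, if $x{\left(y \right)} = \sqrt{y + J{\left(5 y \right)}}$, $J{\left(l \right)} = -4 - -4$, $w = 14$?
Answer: $33728 + 21504 i \approx 33728.0 + 21504.0 i$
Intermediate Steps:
$J{\left(l \right)} = 0$ ($J{\left(l \right)} = -4 + 4 = 0$)
$x{\left(y \right)} = \sqrt{y}$ ($x{\left(y \right)} = \sqrt{y + 0} = \sqrt{y}$)
$\left(\left(x{\left(-4 \right)} + w\right)^{2}\right)^{2} = \left(\left(\sqrt{-4} + 14\right)^{2}\right)^{2} = \left(\left(2 i + 14\right)^{2}\right)^{2} = \left(\left(14 + 2 i\right)^{2}\right)^{2} = \left(14 + 2 i\right)^{4}$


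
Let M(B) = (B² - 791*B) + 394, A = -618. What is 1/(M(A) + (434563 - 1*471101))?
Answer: 1/834618 ≈ 1.1982e-6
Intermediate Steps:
M(B) = 394 + B² - 791*B
1/(M(A) + (434563 - 1*471101)) = 1/((394 + (-618)² - 791*(-618)) + (434563 - 1*471101)) = 1/((394 + 381924 + 488838) + (434563 - 471101)) = 1/(871156 - 36538) = 1/834618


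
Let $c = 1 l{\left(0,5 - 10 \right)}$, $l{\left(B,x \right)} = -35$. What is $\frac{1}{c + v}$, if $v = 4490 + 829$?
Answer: $\frac{1}{5284} \approx 0.00018925$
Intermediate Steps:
$v = 5319$
$c = -35$ ($c = 1 \left(-35\right) = -35$)
$\frac{1}{c + v} = \frac{1}{-35 + 5319} = \frac{1}{5284}$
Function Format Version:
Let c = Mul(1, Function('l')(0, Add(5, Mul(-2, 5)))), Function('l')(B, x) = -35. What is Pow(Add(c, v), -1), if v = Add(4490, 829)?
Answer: Rational(1, 5284) ≈ 0.00018925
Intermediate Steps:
v = 5319
c = -35 (c = Mul(1, -35) = -35)
Pow(Add(c, v), -1) = Pow(Add(-35, 5319), -1) = Pow(5284, -1) = Rational(1, 5284)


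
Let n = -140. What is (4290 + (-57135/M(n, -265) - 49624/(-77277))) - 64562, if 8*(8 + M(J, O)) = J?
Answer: -76235544310/1313709 ≈ -58031.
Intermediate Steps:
M(J, O) = -8 + J/8
(4290 + (-57135/M(n, -265) - 49624/(-77277))) - 64562 = (4290 + (-57135/(-8 + (⅛)*(-140)) - 49624/(-77277))) - 64562 = (4290 + (-57135/(-8 - 35/2) - 49624*(-1/77277))) - 64562 = (4290 + (-57135/(-51/2) + 49624/77277)) - 64562 = (4290 + (-57135*(-2/51) + 49624/77277)) - 64562 = (4290 + (38090/17 + 49624/77277)) - 64562 = (4290 + 2944324538/1313709) - 64562 = 8580136148/1313709 - 64562 = -76235544310/1313709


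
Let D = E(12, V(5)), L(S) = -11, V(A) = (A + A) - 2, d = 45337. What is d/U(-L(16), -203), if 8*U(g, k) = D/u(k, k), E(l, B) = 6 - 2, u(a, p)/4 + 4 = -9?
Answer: -4715048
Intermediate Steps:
u(a, p) = -52 (u(a, p) = -16 + 4*(-9) = -16 - 36 = -52)
V(A) = -2 + 2*A (V(A) = 2*A - 2 = -2 + 2*A)
E(l, B) = 4
D = 4
U(g, k) = -1/104 (U(g, k) = (4/(-52))/8 = (4*(-1/52))/8 = (1/8)*(-1/13) = -1/104)
d/U(-L(16), -203) = 45337/(-1/104) = 45337*(-104) = -4715048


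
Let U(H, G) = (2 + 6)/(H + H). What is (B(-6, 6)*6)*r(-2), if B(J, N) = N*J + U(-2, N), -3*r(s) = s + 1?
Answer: -76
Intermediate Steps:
r(s) = -1/3 - s/3 (r(s) = -(s + 1)/3 = -(1 + s)/3 = -1/3 - s/3)
U(H, G) = 4/H (U(H, G) = 8/((2*H)) = 8*(1/(2*H)) = 4/H)
B(J, N) = -2 + J*N (B(J, N) = N*J + 4/(-2) = J*N + 4*(-1/2) = J*N - 2 = -2 + J*N)
(B(-6, 6)*6)*r(-2) = ((-2 - 6*6)*6)*(-1/3 - 1/3*(-2)) = ((-2 - 36)*6)*(-1/3 + 2/3) = -38*6*(1/3) = -228*1/3 = -76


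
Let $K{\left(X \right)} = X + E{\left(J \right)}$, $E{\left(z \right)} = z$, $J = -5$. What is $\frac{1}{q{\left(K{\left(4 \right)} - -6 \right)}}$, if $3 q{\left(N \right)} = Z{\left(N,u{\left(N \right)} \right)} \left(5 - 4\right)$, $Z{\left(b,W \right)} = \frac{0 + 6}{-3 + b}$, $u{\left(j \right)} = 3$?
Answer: $1$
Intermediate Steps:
$Z{\left(b,W \right)} = \frac{6}{-3 + b}$
$K{\left(X \right)} = -5 + X$ ($K{\left(X \right)} = X - 5 = -5 + X$)
$q{\left(N \right)} = \frac{2}{-3 + N}$ ($q{\left(N \right)} = \frac{\frac{6}{-3 + N} \left(5 - 4\right)}{3} = \frac{\frac{6}{-3 + N} 1}{3} = \frac{6 \frac{1}{-3 + N}}{3} = \frac{2}{-3 + N}$)
$\frac{1}{q{\left(K{\left(4 \right)} - -6 \right)}} = \frac{1}{2 \frac{1}{-3 + \left(\left(-5 + 4\right) - -6\right)}} = \frac{1}{2 \frac{1}{-3 + \left(-1 + 6\right)}} = \frac{1}{2 \frac{1}{-3 + 5}} = \frac{1}{2 \cdot \frac{1}{2}} = 1^{-1} = 1$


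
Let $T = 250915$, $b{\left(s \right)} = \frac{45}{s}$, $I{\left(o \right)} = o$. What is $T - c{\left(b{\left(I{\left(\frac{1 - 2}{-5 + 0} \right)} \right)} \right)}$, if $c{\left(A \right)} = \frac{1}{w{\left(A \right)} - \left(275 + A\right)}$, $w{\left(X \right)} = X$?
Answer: $\frac{69001626}{275} \approx 2.5092 \cdot 10^{5}$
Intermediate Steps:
$c{\left(A \right)} = - \frac{1}{275}$ ($c{\left(A \right)} = \frac{1}{A - \left(275 + A\right)} = \frac{1}{-275} = - \frac{1}{275}$)
$T - c{\left(b{\left(I{\left(\frac{1 - 2}{-5 + 0} \right)} \right)} \right)} = 250915 - - \frac{1}{275} = 250915 + \frac{1}{275} = \frac{69001626}{275}$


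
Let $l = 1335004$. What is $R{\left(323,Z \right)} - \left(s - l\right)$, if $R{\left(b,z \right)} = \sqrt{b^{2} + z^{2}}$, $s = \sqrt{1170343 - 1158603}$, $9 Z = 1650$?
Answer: $1335004 - 2 \sqrt{2935} + \frac{\sqrt{1241461}}{3} \approx 1.3353 \cdot 10^{6}$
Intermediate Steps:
$Z = \frac{550}{3}$ ($Z = \frac{1}{9} \cdot 1650 = \frac{550}{3} \approx 183.33$)
$s = 2 \sqrt{2935}$ ($s = \sqrt{11740} = 2 \sqrt{2935} \approx 108.35$)
$R{\left(323,Z \right)} - \left(s - l\right) = \sqrt{323^{2} + \left(\frac{550}{3}\right)^{2}} - \left(2 \sqrt{2935} - 1335004\right) = \sqrt{104329 + \frac{302500}{9}} - \left(2 \sqrt{2935} - 1335004\right) = \sqrt{\frac{1241461}{9}} - \left(-1335004 + 2 \sqrt{2935}\right) = \frac{\sqrt{1241461}}{3} + \left(1335004 - 2 \sqrt{2935}\right) = 1335004 - 2 \sqrt{2935} + \frac{\sqrt{1241461}}{3}$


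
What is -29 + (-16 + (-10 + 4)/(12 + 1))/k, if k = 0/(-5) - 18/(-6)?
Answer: -1345/39 ≈ -34.487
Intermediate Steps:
k = 3 (k = 0*(-⅕) - 18*(-⅙) = 0 + 3 = 3)
-29 + (-16 + (-10 + 4)/(12 + 1))/k = -29 + (-16 + (-10 + 4)/(12 + 1))/3 = -29 + (-16 - 6/13)/3 = -29 + (⅓)*(-214/13) = -29 - 214/39 = -1345/39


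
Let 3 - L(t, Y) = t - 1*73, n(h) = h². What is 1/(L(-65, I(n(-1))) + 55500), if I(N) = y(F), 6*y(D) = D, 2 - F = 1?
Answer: 1/55641 ≈ 1.7972e-5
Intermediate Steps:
F = 1 (F = 2 - 1*1 = 2 - 1 = 1)
y(D) = D/6
I(N) = ⅙ (I(N) = (⅙)*1 = ⅙)
L(t, Y) = 76 - t (L(t, Y) = 3 - (t - 1*73) = 3 - (t - 73) = 3 - (-73 + t) = 3 + (73 - t) = 76 - t)
1/(L(-65, I(n(-1))) + 55500) = 1/((76 - 1*(-65)) + 55500) = 1/((76 + 65) + 55500) = 1/(141 + 55500) = 1/55641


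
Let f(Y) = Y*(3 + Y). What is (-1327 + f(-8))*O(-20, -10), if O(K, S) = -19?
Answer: 24453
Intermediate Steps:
(-1327 + f(-8))*O(-20, -10) = (-1327 - 8*(3 - 8))*(-19) = (-1327 - 8*(-5))*(-19) = (-1327 + 40)*(-19) = -1287*(-19) = 24453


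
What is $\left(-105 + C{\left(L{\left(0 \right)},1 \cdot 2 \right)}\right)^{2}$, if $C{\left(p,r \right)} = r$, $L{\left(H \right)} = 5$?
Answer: $10609$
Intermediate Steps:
$\left(-105 + C{\left(L{\left(0 \right)},1 \cdot 2 \right)}\right)^{2} = \left(-105 + 1 \cdot 2\right)^{2} = \left(-105 + 2\right)^{2} = \left(-103\right)^{2} = 10609$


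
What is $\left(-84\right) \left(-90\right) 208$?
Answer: $1572480$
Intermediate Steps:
$\left(-84\right) \left(-90\right) 208 = 7560 \cdot 208 = 1572480$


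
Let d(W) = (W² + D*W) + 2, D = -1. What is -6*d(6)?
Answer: -192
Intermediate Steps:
d(W) = 2 + W² - W (d(W) = (W² - W) + 2 = 2 + W² - W)
-6*d(6) = -6*(2 + 6² - 1*6) = -6*(2 + 36 - 6) = -6*32 = -192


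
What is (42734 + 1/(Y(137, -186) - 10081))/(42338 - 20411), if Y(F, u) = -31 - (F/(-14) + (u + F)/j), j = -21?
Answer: 18135924952/9305621457 ≈ 1.9489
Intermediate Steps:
Y(F, u) = -31 + u/21 + 5*F/42 (Y(F, u) = -31 - (F/(-14) + (u + F)/(-21)) = -31 - (F*(-1/14) + (F + u)*(-1/21)) = -31 - (-F/14 + (-F/21 - u/21)) = -31 - (-5*F/42 - u/21) = -31 + (u/21 + 5*F/42) = -31 + u/21 + 5*F/42)
(42734 + 1/(Y(137, -186) - 10081))/(42338 - 20411) = (42734 + 1/((-31 + (1/21)*(-186) + (5/42)*137) - 10081))/(42338 - 20411) = (42734 + 1/((-31 - 62/7 + 685/42) - 10081))/21927 = (42734 + 1/(-989/42 - 10081))*(1/21927) = (42734 + 1/(-424391/42))*(1/21927) = (42734 - 42/424391)*(1/21927) = (18135924952/424391)*(1/21927) = 18135924952/9305621457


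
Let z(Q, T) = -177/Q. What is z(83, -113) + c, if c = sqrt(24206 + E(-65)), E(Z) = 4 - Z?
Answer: -177/83 + 5*sqrt(971) ≈ 153.67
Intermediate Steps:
c = 5*sqrt(971) (c = sqrt(24206 + (4 - 1*(-65))) = sqrt(24206 + (4 + 65)) = sqrt(24206 + 69) = sqrt(24275) = 5*sqrt(971) ≈ 155.80)
z(83, -113) + c = -177/83 + 5*sqrt(971)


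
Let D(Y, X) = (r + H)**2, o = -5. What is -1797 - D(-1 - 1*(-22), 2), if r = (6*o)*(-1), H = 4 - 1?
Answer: -2886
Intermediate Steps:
H = 3
r = 30 (r = (6*(-5))*(-1) = -30*(-1) = 30)
D(Y, X) = 1089 (D(Y, X) = (30 + 3)**2 = 33**2 = 1089)
-1797 - D(-1 - 1*(-22), 2) = -1797 - 1*1089 = -1797 - 1089 = -2886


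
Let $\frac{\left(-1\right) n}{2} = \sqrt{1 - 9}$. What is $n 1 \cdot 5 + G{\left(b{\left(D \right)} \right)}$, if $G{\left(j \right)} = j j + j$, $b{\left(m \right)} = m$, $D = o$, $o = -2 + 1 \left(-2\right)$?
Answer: $12 - 20 i \sqrt{2} \approx 12.0 - 28.284 i$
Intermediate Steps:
$o = -4$ ($o = -2 - 2 = -4$)
$n = - 4 i \sqrt{2}$ ($n = - 2 \sqrt{1 - 9} = - 2 \sqrt{-8} = - 2 \cdot 2 i \sqrt{2} = - 4 i \sqrt{2} \approx - 5.6569 i$)
$D = -4$
$G{\left(j \right)} = j + j^{2}$ ($G{\left(j \right)} = j^{2} + j = j + j^{2}$)
$n 1 \cdot 5 + G{\left(b{\left(D \right)} \right)} = - 4 i \sqrt{2} \cdot 1 \cdot 5 - 4 \left(1 - 4\right) = - 4 i \sqrt{2} \cdot 5 - -12 = - 20 i \sqrt{2} + 12 = 12 - 20 i \sqrt{2}$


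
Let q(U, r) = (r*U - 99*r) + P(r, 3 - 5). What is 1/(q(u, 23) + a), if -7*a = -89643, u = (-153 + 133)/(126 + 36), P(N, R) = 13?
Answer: 567/5975785 ≈ 9.4883e-5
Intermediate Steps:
u = -10/81 (u = -20/162 = -20*1/162 = -10/81 ≈ -0.12346)
q(U, r) = 13 - 99*r + U*r (q(U, r) = (r*U - 99*r) + 13 = (U*r - 99*r) + 13 = (-99*r + U*r) + 13 = 13 - 99*r + U*r)
a = 89643/7 (a = -⅐*(-89643) = 89643/7 ≈ 12806.)
1/(q(u, 23) + a) = 1/((13 - 99*23 - 10/81*23) + 89643/7) = 1/((13 - 2277 - 230/81) + 89643/7) = 1/(-183614/81 + 89643/7) = 1/(5975785/567) = 567/5975785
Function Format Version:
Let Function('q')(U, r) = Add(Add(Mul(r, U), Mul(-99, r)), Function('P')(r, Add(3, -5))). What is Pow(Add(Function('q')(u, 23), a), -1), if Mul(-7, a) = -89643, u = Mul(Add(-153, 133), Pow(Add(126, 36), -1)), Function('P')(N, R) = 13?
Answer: Rational(567, 5975785) ≈ 9.4883e-5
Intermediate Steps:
u = Rational(-10, 81) (u = Mul(-20, Pow(162, -1)) = Mul(-20, Rational(1, 162)) = Rational(-10, 81) ≈ -0.12346)
Function('q')(U, r) = Add(13, Mul(-99, r), Mul(U, r)) (Function('q')(U, r) = Add(Add(Mul(r, U), Mul(-99, r)), 13) = Add(Add(Mul(U, r), Mul(-99, r)), 13) = Add(Add(Mul(-99, r), Mul(U, r)), 13) = Add(13, Mul(-99, r), Mul(U, r)))
a = Rational(89643, 7) (a = Mul(Rational(-1, 7), -89643) = Rational(89643, 7) ≈ 12806.)
Pow(Add(Function('q')(u, 23), a), -1) = Pow(Add(Add(13, Mul(-99, 23), Mul(Rational(-10, 81), 23)), Rational(89643, 7)), -1) = Pow(Add(Add(13, -2277, Rational(-230, 81)), Rational(89643, 7)), -1) = Pow(Add(Rational(-183614, 81), Rational(89643, 7)), -1) = Pow(Rational(5975785, 567), -1) = Rational(567, 5975785)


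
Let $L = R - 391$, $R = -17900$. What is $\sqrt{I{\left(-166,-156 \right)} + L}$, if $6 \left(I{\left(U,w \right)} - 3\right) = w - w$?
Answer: $12 i \sqrt{127} \approx 135.23 i$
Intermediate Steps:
$I{\left(U,w \right)} = 3$ ($I{\left(U,w \right)} = 3 + \frac{w - w}{6} = 3 + \frac{1}{6} \cdot 0 = 3 + 0 = 3$)
$L = -18291$ ($L = -17900 - 391 = -18291$)
$\sqrt{I{\left(-166,-156 \right)} + L} = \sqrt{3 - 18291} = \sqrt{-18288} = 12 i \sqrt{127}$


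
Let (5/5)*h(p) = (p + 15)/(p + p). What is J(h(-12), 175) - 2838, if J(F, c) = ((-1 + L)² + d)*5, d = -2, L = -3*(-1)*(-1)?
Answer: -2768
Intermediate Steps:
L = -3 (L = 3*(-1) = -3)
h(p) = (15 + p)/(2*p) (h(p) = (p + 15)/(p + p) = (15 + p)/((2*p)) = (15 + p)*(1/(2*p)) = (15 + p)/(2*p))
J(F, c) = 70 (J(F, c) = ((-1 - 3)² - 2)*5 = ((-4)² - 2)*5 = (16 - 2)*5 = 14*5 = 70)
J(h(-12), 175) - 2838 = 70 - 2838 = -2768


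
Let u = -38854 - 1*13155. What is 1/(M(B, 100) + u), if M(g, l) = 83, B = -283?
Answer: -1/51926 ≈ -1.9258e-5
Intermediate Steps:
u = -52009 (u = -38854 - 13155 = -52009)
1/(M(B, 100) + u) = 1/(83 - 52009) = 1/(-51926) = -1/51926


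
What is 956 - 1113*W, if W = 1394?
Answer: -1550566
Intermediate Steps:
956 - 1113*W = 956 - 1113*1394 = 956 - 1551522 = -1550566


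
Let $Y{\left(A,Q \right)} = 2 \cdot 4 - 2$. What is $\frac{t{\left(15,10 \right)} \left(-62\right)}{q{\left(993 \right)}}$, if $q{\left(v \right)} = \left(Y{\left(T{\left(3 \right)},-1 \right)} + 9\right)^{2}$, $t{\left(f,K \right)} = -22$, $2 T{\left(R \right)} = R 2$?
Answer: $\frac{1364}{225} \approx 6.0622$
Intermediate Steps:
$T{\left(R \right)} = R$ ($T{\left(R \right)} = \frac{R 2}{2} = \frac{2 R}{2} = R$)
$Y{\left(A,Q \right)} = 6$ ($Y{\left(A,Q \right)} = 8 - 2 = 6$)
$q{\left(v \right)} = 225$ ($q{\left(v \right)} = \left(6 + 9\right)^{2} = 15^{2} = 225$)
$\frac{t{\left(15,10 \right)} \left(-62\right)}{q{\left(993 \right)}} = \frac{\left(-22\right) \left(-62\right)}{225} = 1364 \cdot \frac{1}{225} = \frac{1364}{225}$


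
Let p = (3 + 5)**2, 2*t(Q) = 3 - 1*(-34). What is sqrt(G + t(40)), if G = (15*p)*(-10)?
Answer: I*sqrt(38326)/2 ≈ 97.885*I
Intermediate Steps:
t(Q) = 37/2 (t(Q) = (3 - 1*(-34))/2 = (3 + 34)/2 = (1/2)*37 = 37/2)
p = 64 (p = 8**2 = 64)
G = -9600 (G = (15*64)*(-10) = 960*(-10) = -9600)
sqrt(G + t(40)) = sqrt(-9600 + 37/2) = sqrt(-19163/2) = I*sqrt(38326)/2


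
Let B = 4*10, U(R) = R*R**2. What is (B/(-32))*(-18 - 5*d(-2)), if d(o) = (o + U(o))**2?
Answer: 1295/2 ≈ 647.50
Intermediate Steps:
U(R) = R**3
B = 40
d(o) = (o + o**3)**2
(B/(-32))*(-18 - 5*d(-2)) = (40/(-32))*(-18 - 5*(-2)**2*(1 + (-2)**2)**2) = (40*(-1/32))*(-18 - 20*(1 + 4)**2) = -5*(-18 - 20*5**2)/4 = -5*(-18 - 20*25)/4 = -5*(-18 - 5*100)/4 = -5*(-18 - 500)/4 = -5/4*(-518) = 1295/2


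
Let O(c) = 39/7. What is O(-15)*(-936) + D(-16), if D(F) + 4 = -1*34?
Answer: -36770/7 ≈ -5252.9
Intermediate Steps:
D(F) = -38 (D(F) = -4 - 1*34 = -4 - 34 = -38)
O(c) = 39/7 (O(c) = 39*(⅐) = 39/7)
O(-15)*(-936) + D(-16) = (39/7)*(-936) - 38 = -36504/7 - 38 = -36770/7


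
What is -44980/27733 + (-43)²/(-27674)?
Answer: -1296054837/767483042 ≈ -1.6887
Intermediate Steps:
-44980/27733 + (-43)²/(-27674) = -44980*1/27733 + 1849*(-1/27674) = -44980/27733 - 1849/27674 = -1296054837/767483042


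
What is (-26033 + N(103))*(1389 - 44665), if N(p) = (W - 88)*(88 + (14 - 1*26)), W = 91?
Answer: 1116737180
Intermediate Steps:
N(p) = 228 (N(p) = (91 - 88)*(88 + (14 - 1*26)) = 3*(88 + (14 - 26)) = 3*(88 - 12) = 3*76 = 228)
(-26033 + N(103))*(1389 - 44665) = (-26033 + 228)*(1389 - 44665) = -25805*(-43276) = 1116737180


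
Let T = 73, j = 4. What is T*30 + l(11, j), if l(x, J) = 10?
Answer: 2200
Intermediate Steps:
T*30 + l(11, j) = 73*30 + 10 = 2190 + 10 = 2200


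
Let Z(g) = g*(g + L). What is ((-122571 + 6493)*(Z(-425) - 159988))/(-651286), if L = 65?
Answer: -405576532/325643 ≈ -1245.5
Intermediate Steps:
Z(g) = g*(65 + g) (Z(g) = g*(g + 65) = g*(65 + g))
((-122571 + 6493)*(Z(-425) - 159988))/(-651286) = ((-122571 + 6493)*(-425*(65 - 425) - 159988))/(-651286) = -116078*(-425*(-360) - 159988)*(-1/651286) = -116078*(153000 - 159988)*(-1/651286) = -116078*(-6988)*(-1/651286) = 811153064*(-1/651286) = -405576532/325643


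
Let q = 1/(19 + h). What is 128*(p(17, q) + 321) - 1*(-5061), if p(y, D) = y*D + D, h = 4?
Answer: 1063731/23 ≈ 46249.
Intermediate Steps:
q = 1/23 (q = 1/(19 + 4) = 1/23 ≈ 0.043478)
p(y, D) = D + D*y (p(y, D) = D*y + D = D + D*y)
128*(p(17, q) + 321) - 1*(-5061) = 128*((1 + 17)/23 + 321) - 1*(-5061) = 128*((1/23)*18 + 321) + 5061 = 128*(18/23 + 321) + 5061 = 128*(7401/23) + 5061 = 947328/23 + 5061 = 1063731/23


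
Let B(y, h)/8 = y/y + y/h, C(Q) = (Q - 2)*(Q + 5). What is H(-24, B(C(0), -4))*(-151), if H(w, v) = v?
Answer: -4228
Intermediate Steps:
C(Q) = (-2 + Q)*(5 + Q)
B(y, h) = 8 + 8*y/h (B(y, h) = 8*(y/y + y/h) = 8*(1 + y/h) = 8 + 8*y/h)
H(-24, B(C(0), -4))*(-151) = (8 + 8*(-10 + 0² + 3*0)/(-4))*(-151) = (8 + 8*(-10 + 0 + 0)*(-¼))*(-151) = (8 + 8*(-10)*(-¼))*(-151) = (8 + 20)*(-151) = 28*(-151) = -4228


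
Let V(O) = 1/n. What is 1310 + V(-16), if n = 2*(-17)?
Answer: 44539/34 ≈ 1310.0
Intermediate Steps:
n = -34
V(O) = -1/34 (V(O) = 1/(-34) = -1/34)
1310 + V(-16) = 1310 - 1/34 = 44539/34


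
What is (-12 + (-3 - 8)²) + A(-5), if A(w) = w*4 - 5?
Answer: 84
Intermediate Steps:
A(w) = -5 + 4*w (A(w) = 4*w - 5 = -5 + 4*w)
(-12 + (-3 - 8)²) + A(-5) = (-12 + (-3 - 8)²) + (-5 + 4*(-5)) = (-12 + (-11)²) + (-5 - 20) = (-12 + 121) - 25 = 109 - 25 = 84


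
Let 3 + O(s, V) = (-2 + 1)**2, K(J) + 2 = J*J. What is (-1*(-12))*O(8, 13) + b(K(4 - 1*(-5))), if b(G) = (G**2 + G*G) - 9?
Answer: 12449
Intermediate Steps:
K(J) = -2 + J**2 (K(J) = -2 + J*J = -2 + J**2)
O(s, V) = -2 (O(s, V) = -3 + (-2 + 1)**2 = -3 + (-1)**2 = -3 + 1 = -2)
b(G) = -9 + 2*G**2 (b(G) = (G**2 + G**2) - 9 = 2*G**2 - 9 = -9 + 2*G**2)
(-1*(-12))*O(8, 13) + b(K(4 - 1*(-5))) = -1*(-12)*(-2) + (-9 + 2*(-2 + (4 - 1*(-5))**2)**2) = 12*(-2) + (-9 + 2*(-2 + (4 + 5)**2)**2) = -24 + (-9 + 2*(-2 + 9**2)**2) = -24 + (-9 + 2*(-2 + 81)**2) = -24 + (-9 + 2*79**2) = -24 + (-9 + 2*6241) = -24 + (-9 + 12482) = -24 + 12473 = 12449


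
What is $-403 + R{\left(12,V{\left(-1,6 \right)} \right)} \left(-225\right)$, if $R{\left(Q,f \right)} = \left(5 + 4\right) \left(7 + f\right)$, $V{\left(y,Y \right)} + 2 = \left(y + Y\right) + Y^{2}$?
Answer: $-93553$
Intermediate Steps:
$V{\left(y,Y \right)} = -2 + Y + y + Y^{2}$ ($V{\left(y,Y \right)} = -2 + \left(\left(y + Y\right) + Y^{2}\right) = -2 + \left(\left(Y + y\right) + Y^{2}\right) = -2 + \left(Y + y + Y^{2}\right) = -2 + Y + y + Y^{2}$)
$R{\left(Q,f \right)} = 63 + 9 f$ ($R{\left(Q,f \right)} = 9 \left(7 + f\right) = 63 + 9 f$)
$-403 + R{\left(12,V{\left(-1,6 \right)} \right)} \left(-225\right) = -403 + \left(63 + 9 \left(-2 + 6 - 1 + 6^{2}\right)\right) \left(-225\right) = -403 + \left(63 + 9 \left(-2 + 6 - 1 + 36\right)\right) \left(-225\right) = -403 + \left(63 + 9 \cdot 39\right) \left(-225\right) = -403 + \left(63 + 351\right) \left(-225\right) = -403 + 414 \left(-225\right) = -403 - 93150 = -93553$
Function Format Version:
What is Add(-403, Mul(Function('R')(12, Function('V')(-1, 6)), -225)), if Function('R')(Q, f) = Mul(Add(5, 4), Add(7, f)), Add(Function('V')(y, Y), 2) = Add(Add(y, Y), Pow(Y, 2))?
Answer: -93553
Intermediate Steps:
Function('V')(y, Y) = Add(-2, Y, y, Pow(Y, 2)) (Function('V')(y, Y) = Add(-2, Add(Add(y, Y), Pow(Y, 2))) = Add(-2, Add(Add(Y, y), Pow(Y, 2))) = Add(-2, Add(Y, y, Pow(Y, 2))) = Add(-2, Y, y, Pow(Y, 2)))
Function('R')(Q, f) = Add(63, Mul(9, f)) (Function('R')(Q, f) = Mul(9, Add(7, f)) = Add(63, Mul(9, f)))
Add(-403, Mul(Function('R')(12, Function('V')(-1, 6)), -225)) = Add(-403, Mul(Add(63, Mul(9, Add(-2, 6, -1, Pow(6, 2)))), -225)) = Add(-403, Mul(Add(63, Mul(9, Add(-2, 6, -1, 36))), -225)) = Add(-403, Mul(Add(63, Mul(9, 39)), -225)) = Add(-403, Mul(Add(63, 351), -225)) = Add(-403, Mul(414, -225)) = Add(-403, -93150) = -93553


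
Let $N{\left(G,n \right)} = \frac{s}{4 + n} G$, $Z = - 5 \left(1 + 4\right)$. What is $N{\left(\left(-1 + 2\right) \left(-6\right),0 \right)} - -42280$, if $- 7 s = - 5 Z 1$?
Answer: $\frac{592295}{14} \approx 42307.0$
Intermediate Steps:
$Z = -25$ ($Z = \left(-5\right) 5 = -25$)
$s = - \frac{125}{7}$ ($s = - \frac{\left(-5\right) \left(-25\right) 1}{7} = - \frac{125 \cdot 1}{7} = \left(- \frac{1}{7}\right) 125 = - \frac{125}{7} \approx -17.857$)
$N{\left(G,n \right)} = - \frac{125 G}{7 \left(4 + n\right)}$ ($N{\left(G,n \right)} = \frac{1}{4 + n} \left(- \frac{125}{7}\right) G = - \frac{125}{7 \left(4 + n\right)} G = - \frac{125 G}{7 \left(4 + n\right)}$)
$N{\left(\left(-1 + 2\right) \left(-6\right),0 \right)} - -42280 = - \frac{125 \left(-1 + 2\right) \left(-6\right)}{28 + 7 \cdot 0} - -42280 = - \frac{125 \cdot 1 \left(-6\right)}{28 + 0} + 42280 = \left(-125\right) \left(-6\right) \frac{1}{28} + 42280 = \frac{375}{14} + 42280 = \frac{592295}{14}$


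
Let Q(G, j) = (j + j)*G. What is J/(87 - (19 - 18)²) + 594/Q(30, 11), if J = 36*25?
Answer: 4887/430 ≈ 11.365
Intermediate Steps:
J = 900
Q(G, j) = 2*G*j (Q(G, j) = (2*j)*G = 2*G*j)
J/(87 - (19 - 18)²) + 594/Q(30, 11) = 900/(87 - (19 - 18)²) + 594/((2*30*11)) = 900/(87 - 1*1²) + 594/660 = 900/(87 - 1*1) + 594*(1/660) = 900/(87 - 1) + 9/10 = 900/86 + 9/10 = 900*(1/86) + 9/10 = 450/43 + 9/10 = 4887/430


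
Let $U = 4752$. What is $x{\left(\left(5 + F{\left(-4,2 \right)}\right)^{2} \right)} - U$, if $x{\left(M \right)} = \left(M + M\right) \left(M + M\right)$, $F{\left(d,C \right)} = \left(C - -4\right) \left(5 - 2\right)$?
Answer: $1114612$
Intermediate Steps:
$F{\left(d,C \right)} = 12 + 3 C$ ($F{\left(d,C \right)} = \left(C + 4\right) 3 = \left(4 + C\right) 3 = 12 + 3 C$)
$x{\left(M \right)} = 4 M^{2}$ ($x{\left(M \right)} = 2 M 2 M = 4 M^{2}$)
$x{\left(\left(5 + F{\left(-4,2 \right)}\right)^{2} \right)} - U = 4 \left(\left(5 + \left(12 + 3 \cdot 2\right)\right)^{2}\right)^{2} - 4752 = 4 \left(\left(5 + \left(12 + 6\right)\right)^{2}\right)^{2} - 4752 = 4 \left(\left(5 + 18\right)^{2}\right)^{2} - 4752 = 4 \left(23^{2}\right)^{2} - 4752 = 4 \cdot 529^{2} - 4752 = 4 \cdot 279841 - 4752 = 1119364 - 4752 = 1114612$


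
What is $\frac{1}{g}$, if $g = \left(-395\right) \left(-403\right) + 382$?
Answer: $\frac{1}{159567} \approx 6.267 \cdot 10^{-6}$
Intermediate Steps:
$g = 159567$ ($g = 159185 + 382 = 159567$)
$\frac{1}{g} = \frac{1}{159567}$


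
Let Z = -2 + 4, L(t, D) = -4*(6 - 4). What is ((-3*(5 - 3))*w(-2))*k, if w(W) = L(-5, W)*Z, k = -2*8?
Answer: -1536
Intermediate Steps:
k = -16
L(t, D) = -8 (L(t, D) = -4*2 = -8)
Z = 2
w(W) = -16 (w(W) = -8*2 = -16)
((-3*(5 - 3))*w(-2))*k = (-3*(5 - 3)*(-16))*(-16) = (-3*2*(-16))*(-16) = -6*(-16)*(-16) = 96*(-16) = -1536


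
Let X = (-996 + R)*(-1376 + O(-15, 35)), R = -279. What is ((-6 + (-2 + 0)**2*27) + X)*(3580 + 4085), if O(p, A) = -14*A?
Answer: 18236966580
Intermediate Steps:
X = 2379150 (X = (-996 - 279)*(-1376 - 14*35) = -1275*(-1376 - 490) = -1275*(-1866) = 2379150)
((-6 + (-2 + 0)**2*27) + X)*(3580 + 4085) = ((-6 + (-2 + 0)**2*27) + 2379150)*(3580 + 4085) = ((-6 + (-2)**2*27) + 2379150)*7665 = ((-6 + 4*27) + 2379150)*7665 = ((-6 + 108) + 2379150)*7665 = (102 + 2379150)*7665 = 2379252*7665 = 18236966580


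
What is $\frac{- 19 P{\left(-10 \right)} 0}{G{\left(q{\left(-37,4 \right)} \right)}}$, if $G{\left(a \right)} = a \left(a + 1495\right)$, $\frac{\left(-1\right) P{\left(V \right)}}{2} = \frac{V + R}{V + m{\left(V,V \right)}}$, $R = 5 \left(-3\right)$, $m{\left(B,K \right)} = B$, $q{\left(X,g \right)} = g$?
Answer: $0$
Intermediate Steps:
$R = -15$
$P{\left(V \right)} = - \frac{-15 + V}{V}$ ($P{\left(V \right)} = - 2 \frac{V - 15}{V + V} = - 2 \frac{-15 + V}{2 V} = - \frac{-15 + V}{V}$)
$G{\left(a \right)} = a \left(1495 + a\right)$
$\frac{- 19 P{\left(-10 \right)} 0}{G{\left(q{\left(-37,4 \right)} \right)}} = \frac{- 19 \frac{15 - -10}{-10} \cdot 0}{4 \left(1495 + 4\right)} = \frac{- 19 \left(- \frac{15 + 10}{10}\right) 0}{4 \cdot 1499} = \frac{- 19 \left(\left(- \frac{1}{10}\right) 25\right) 0}{5996} = \left(-19\right) \left(- \frac{5}{2}\right) 0 \cdot \frac{1}{5996} = \frac{95}{2} \cdot 0 \cdot \frac{1}{5996} = 0 \cdot \frac{1}{5996} = 0$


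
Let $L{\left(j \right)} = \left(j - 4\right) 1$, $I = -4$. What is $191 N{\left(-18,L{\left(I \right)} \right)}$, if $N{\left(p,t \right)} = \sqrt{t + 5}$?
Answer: $191 i \sqrt{3} \approx 330.82 i$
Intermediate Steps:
$L{\left(j \right)} = -4 + j$ ($L{\left(j \right)} = \left(-4 + j\right) 1 = -4 + j$)
$N{\left(p,t \right)} = \sqrt{5 + t}$
$191 N{\left(-18,L{\left(I \right)} \right)} = 191 \sqrt{5 - 8} = 191 \sqrt{-3} = 191 i \sqrt{3}$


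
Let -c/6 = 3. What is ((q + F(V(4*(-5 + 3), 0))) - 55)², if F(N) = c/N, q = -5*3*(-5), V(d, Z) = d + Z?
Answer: 7921/16 ≈ 495.06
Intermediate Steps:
c = -18 (c = -6*3 = -18)
V(d, Z) = Z + d
q = 75 (q = -15*(-5) = 75)
F(N) = -18/N
((q + F(V(4*(-5 + 3), 0))) - 55)² = ((75 - 18/(0 + 4*(-5 + 3))) - 55)² = ((75 - 18/(0 + 4*(-2))) - 55)² = ((75 - 18/(0 - 8)) - 55)² = ((75 - 18/(-8)) - 55)² = ((75 - 18*(-⅛)) - 55)² = ((75 + 9/4) - 55)² = (309/4 - 55)² = (89/4)² = 7921/16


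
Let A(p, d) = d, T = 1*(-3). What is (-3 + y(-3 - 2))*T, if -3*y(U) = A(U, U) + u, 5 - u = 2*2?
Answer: 5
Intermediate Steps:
T = -3
u = 1 (u = 5 - 2*2 = 5 - 1*4 = 5 - 4 = 1)
y(U) = -⅓ - U/3 (y(U) = -(U + 1)/3 = -(1 + U)/3 = -⅓ - U/3)
(-3 + y(-3 - 2))*T = (-3 + (-⅓ - (-3 - 2)/3))*(-3) = (-3 + (-⅓ - ⅓*(-5)))*(-3) = (-3 + (-⅓ + 5/3))*(-3) = (-3 + 4/3)*(-3) = -5/3*(-3) = 5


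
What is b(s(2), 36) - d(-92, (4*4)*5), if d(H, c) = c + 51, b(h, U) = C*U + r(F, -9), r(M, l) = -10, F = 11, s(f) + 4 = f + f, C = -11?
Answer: -537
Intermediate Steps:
s(f) = -4 + 2*f (s(f) = -4 + (f + f) = -4 + 2*f)
b(h, U) = -10 - 11*U (b(h, U) = -11*U - 10 = -10 - 11*U)
d(H, c) = 51 + c
b(s(2), 36) - d(-92, (4*4)*5) = (-10 - 11*36) - (51 + (4*4)*5) = (-10 - 396) - (51 + 16*5) = -406 - (51 + 80) = -406 - 1*131 = -406 - 131 = -537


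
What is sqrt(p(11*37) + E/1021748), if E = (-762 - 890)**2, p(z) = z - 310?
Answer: sqrt(2708596605)/5213 ≈ 9.9835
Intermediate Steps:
p(z) = -310 + z
E = 2729104 (E = (-1652)**2 = 2729104)
sqrt(p(11*37) + E/1021748) = sqrt((-310 + 11*37) + 2729104/1021748) = sqrt((-310 + 407) + 2729104*(1/1021748)) = sqrt(97 + 13924/5213) = sqrt(519585/5213) = sqrt(2708596605)/5213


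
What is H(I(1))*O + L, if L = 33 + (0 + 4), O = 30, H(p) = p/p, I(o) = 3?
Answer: 67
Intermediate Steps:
H(p) = 1
L = 37 (L = 33 + 4 = 37)
H(I(1))*O + L = 1*30 + 37 = 30 + 37 = 67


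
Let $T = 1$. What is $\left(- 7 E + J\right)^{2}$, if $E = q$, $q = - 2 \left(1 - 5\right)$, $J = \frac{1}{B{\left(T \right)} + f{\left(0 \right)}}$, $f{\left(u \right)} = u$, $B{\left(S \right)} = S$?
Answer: $3025$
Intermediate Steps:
$J = 1$ ($J = \frac{1}{1 + 0} = 1^{-1} = 1$)
$q = 8$ ($q = \left(-2\right) \left(-4\right) = 8$)
$E = 8$
$\left(- 7 E + J\right)^{2} = \left(\left(-7\right) 8 + 1\right)^{2} = \left(-56 + 1\right)^{2} = \left(-55\right)^{2} = 3025$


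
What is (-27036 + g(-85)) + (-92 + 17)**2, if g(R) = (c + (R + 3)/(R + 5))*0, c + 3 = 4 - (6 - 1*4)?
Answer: -21411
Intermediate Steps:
c = -1 (c = -3 + (4 - (6 - 1*4)) = -3 + (4 - (6 - 4)) = -3 + (4 - 1*2) = -3 + (4 - 2) = -3 + 2 = -1)
g(R) = 0 (g(R) = (-1 + (R + 3)/(R + 5))*0 = (-1 + (3 + R)/(5 + R))*0 = 0)
(-27036 + g(-85)) + (-92 + 17)**2 = (-27036 + 0) + (-92 + 17)**2 = -27036 + (-75)**2 = -27036 + 5625 = -21411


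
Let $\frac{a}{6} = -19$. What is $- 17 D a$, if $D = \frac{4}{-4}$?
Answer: $-1938$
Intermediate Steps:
$D = -1$ ($D = 4 \left(- \frac{1}{4}\right) = -1$)
$a = -114$ ($a = 6 \left(-19\right) = -114$)
$- 17 D a = \left(-17\right) \left(-1\right) \left(-114\right) = 17 \left(-114\right) = -1938$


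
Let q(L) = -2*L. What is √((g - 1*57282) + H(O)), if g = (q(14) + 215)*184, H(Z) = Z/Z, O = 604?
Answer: I*√22873 ≈ 151.24*I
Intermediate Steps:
H(Z) = 1
g = 34408 (g = (-2*14 + 215)*184 = (-28 + 215)*184 = 187*184 = 34408)
√((g - 1*57282) + H(O)) = √((34408 - 1*57282) + 1) = √((34408 - 57282) + 1) = √(-22874 + 1) = √(-22873) = I*√22873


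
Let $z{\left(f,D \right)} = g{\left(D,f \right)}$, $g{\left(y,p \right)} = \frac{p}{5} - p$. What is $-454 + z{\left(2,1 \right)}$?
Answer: $- \frac{2278}{5} \approx -455.6$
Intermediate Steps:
$g{\left(y,p \right)} = - \frac{4 p}{5}$ ($g{\left(y,p \right)} = p \frac{1}{5} - p = \frac{p}{5} - p = - \frac{4 p}{5}$)
$z{\left(f,D \right)} = - \frac{4 f}{5}$
$-454 + z{\left(2,1 \right)} = -454 - \frac{8}{5} = - \frac{2278}{5}$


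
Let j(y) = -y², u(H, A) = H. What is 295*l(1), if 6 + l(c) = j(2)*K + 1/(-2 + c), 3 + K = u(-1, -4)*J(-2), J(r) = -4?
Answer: -3245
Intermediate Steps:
K = 1 (K = -3 - 1*(-4) = -3 + 4 = 1)
l(c) = -10 + 1/(-2 + c) (l(c) = -6 + (-1*2²*1 + 1/(-2 + c)) = -6 + (-1*4*1 + 1/(-2 + c)) = -6 + (-4*1 + 1/(-2 + c)) = -6 + (-4 + 1/(-2 + c)) = -10 + 1/(-2 + c))
295*l(1) = 295*((21 - 10*1)/(-2 + 1)) = 295*((21 - 10)/(-1)) = 295*(-1*11) = 295*(-11) = -3245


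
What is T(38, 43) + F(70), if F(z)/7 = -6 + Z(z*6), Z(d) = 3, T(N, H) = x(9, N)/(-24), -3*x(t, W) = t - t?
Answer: -21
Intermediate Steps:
x(t, W) = 0 (x(t, W) = -(t - t)/3 = -⅓*0 = 0)
T(N, H) = 0 (T(N, H) = 0/(-24) = 0*(-1/24) = 0)
F(z) = -21 (F(z) = 7*(-6 + 3) = 7*(-3) = -21)
T(38, 43) + F(70) = 0 - 21 = -21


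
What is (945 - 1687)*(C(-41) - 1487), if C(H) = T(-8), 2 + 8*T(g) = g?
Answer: 2208563/2 ≈ 1.1043e+6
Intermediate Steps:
T(g) = -1/4 + g/8
C(H) = -5/4 (C(H) = -1/4 + (1/8)*(-8) = -1/4 - 1 = -5/4)
(945 - 1687)*(C(-41) - 1487) = (945 - 1687)*(-5/4 - 1487) = -742*(-5953/4) = 2208563/2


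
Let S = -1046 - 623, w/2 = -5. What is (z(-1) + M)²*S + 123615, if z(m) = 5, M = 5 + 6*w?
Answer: -4048885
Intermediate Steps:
w = -10 (w = 2*(-5) = -10)
M = -55 (M = 5 + 6*(-10) = 5 - 60 = -55)
S = -1669
(z(-1) + M)²*S + 123615 = (5 - 55)²*(-1669) + 123615 = (-50)²*(-1669) + 123615 = 2500*(-1669) + 123615 = -4172500 + 123615 = -4048885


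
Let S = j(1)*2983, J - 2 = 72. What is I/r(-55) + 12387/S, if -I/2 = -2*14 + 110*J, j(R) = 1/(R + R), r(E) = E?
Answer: 49758762/164065 ≈ 303.29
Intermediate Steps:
J = 74 (J = 2 + 72 = 74)
j(R) = 1/(2*R)
S = 2983/2 (S = ((½)/1)*2983 = ((½)*1)*2983 = (½)*2983 = 2983/2 ≈ 1491.5)
I = -16224 (I = -2*(-2*14 + 110*74) = -2*(-28 + 8140) = -2*8112 = -16224)
I/r(-55) + 12387/S = -16224/(-55) + 12387/(2983/2) = -16224*(-1/55) + 12387*(2/2983) = 16224/55 + 24774/2983 = 49758762/164065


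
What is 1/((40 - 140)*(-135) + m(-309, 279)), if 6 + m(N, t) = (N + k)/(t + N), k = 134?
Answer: 6/80999 ≈ 7.4075e-5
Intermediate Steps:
m(N, t) = -6 + (134 + N)/(N + t) (m(N, t) = -6 + (N + 134)/(t + N) = -6 + (134 + N)/(N + t))
1/((40 - 140)*(-135) + m(-309, 279)) = 1/((40 - 140)*(-135) + (134 - 6*279 - 5*(-309))/(-309 + 279)) = 1/(-100*(-135) + (134 - 1674 + 1545)/(-30)) = 1/(13500 - 1/30*5) = 1/(13500 - ⅙) = 1/(80999/6) = 6/80999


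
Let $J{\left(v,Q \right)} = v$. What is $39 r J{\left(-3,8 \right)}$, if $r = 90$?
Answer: $-10530$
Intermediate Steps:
$39 r J{\left(-3,8 \right)} = 39 \cdot 90 \left(-3\right) = 3510 \left(-3\right) = -10530$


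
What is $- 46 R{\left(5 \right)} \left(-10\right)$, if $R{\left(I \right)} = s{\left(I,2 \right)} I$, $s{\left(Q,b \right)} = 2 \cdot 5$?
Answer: $23000$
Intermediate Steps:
$s{\left(Q,b \right)} = 10$
$R{\left(I \right)} = 10 I$
$- 46 R{\left(5 \right)} \left(-10\right) = - 46 \cdot 10 \cdot 5 \left(-10\right) = \left(-46\right) 50 \left(-10\right) = \left(-2300\right) \left(-10\right) = 23000$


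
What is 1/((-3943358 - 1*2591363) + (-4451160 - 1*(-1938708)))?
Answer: -1/9047173 ≈ -1.1053e-7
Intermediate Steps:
1/((-3943358 - 1*2591363) + (-4451160 - 1*(-1938708))) = 1/((-3943358 - 2591363) + (-4451160 + 1938708)) = 1/(-6534721 - 2512452) = 1/(-9047173) = -1/9047173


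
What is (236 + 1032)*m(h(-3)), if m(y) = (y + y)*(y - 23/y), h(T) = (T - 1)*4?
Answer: 590888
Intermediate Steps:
h(T) = -4 + 4*T (h(T) = (-1 + T)*4 = -4 + 4*T)
m(y) = 2*y*(y - 23/y) (m(y) = (2*y)*(y - 23/y) = 2*y*(y - 23/y))
(236 + 1032)*m(h(-3)) = (236 + 1032)*(-46 + 2*(-4 + 4*(-3))²) = 1268*(-46 + 2*(-4 - 12)²) = 1268*(-46 + 2*(-16)²) = 1268*(-46 + 2*256) = 1268*(-46 + 512) = 1268*466 = 590888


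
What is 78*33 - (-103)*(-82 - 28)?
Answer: -8756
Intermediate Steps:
78*33 - (-103)*(-82 - 28) = 2574 - (-103)*(-110) = 2574 - 1*11330 = 2574 - 11330 = -8756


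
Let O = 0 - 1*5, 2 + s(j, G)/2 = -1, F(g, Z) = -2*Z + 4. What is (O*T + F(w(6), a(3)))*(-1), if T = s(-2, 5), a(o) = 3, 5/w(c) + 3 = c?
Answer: -28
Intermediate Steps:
w(c) = 5/(-3 + c)
F(g, Z) = 4 - 2*Z
s(j, G) = -6 (s(j, G) = -4 + 2*(-1) = -4 - 2 = -6)
T = -6
O = -5 (O = 0 - 5 = -5)
(O*T + F(w(6), a(3)))*(-1) = (-5*(-6) + (4 - 2*3))*(-1) = (30 + (4 - 6))*(-1) = (30 - 2)*(-1) = 28*(-1) = -28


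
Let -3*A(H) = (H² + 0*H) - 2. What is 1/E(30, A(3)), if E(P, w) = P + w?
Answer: 3/83 ≈ 0.036145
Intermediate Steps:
A(H) = ⅔ - H²/3 (A(H) = -((H² + 0*H) - 2)/3 = -((H² + 0) - 2)/3 = -(H² - 2)/3 = -(-2 + H²)/3 = ⅔ - H²/3)
1/E(30, A(3)) = 1/(30 + (⅔ - ⅓*3²)) = 1/(30 + (⅔ - ⅓*9)) = 1/(30 + (⅔ - 3)) = 1/(30 - 7/3) = 1/(83/3) = 3/83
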